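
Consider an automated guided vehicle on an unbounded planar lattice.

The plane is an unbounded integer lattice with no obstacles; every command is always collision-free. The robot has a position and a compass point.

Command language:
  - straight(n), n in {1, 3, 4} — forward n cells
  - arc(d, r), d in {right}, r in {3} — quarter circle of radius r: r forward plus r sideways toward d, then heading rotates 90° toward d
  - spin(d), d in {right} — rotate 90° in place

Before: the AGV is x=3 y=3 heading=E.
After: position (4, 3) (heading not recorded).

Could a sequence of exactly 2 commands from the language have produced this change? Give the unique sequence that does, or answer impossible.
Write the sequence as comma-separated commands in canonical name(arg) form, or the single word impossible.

straight(1), spin(right)

key: running spin(right) before straight(1) would end elsewhere — order is forced
initial: x=3 y=3 heading=E
1. straight(1) → x=4 y=3 heading=E
2. spin(right) → x=4 y=3 heading=S
all 25 alternatives checked — unique.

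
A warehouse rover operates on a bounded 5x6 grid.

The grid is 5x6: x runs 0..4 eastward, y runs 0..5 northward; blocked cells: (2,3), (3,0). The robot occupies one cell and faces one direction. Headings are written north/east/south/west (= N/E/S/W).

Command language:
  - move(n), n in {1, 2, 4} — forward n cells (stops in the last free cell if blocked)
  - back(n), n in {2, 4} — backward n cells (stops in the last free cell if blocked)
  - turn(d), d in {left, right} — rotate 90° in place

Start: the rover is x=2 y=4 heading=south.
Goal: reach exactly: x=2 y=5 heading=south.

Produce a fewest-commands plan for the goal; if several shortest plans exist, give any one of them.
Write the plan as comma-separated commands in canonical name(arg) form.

t0: x=2 y=4 heading=south
step 1 (back(4)): x=2 y=5 heading=south
shorter routes all fall short; 1 is best.

back(4)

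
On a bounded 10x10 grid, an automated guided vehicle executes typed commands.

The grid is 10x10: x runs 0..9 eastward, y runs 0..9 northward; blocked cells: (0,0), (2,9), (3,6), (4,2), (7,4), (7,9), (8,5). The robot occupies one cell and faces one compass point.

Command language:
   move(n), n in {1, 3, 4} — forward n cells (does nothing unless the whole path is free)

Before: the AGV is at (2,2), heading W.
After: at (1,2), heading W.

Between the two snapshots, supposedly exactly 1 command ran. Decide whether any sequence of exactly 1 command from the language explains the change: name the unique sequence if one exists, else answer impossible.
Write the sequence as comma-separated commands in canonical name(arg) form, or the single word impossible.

move(1)

key: still facing W — the one step turns nothing
start: at (2,2), heading W
[1] after move(1): at (1,2), heading W
all 3 alternatives checked — unique.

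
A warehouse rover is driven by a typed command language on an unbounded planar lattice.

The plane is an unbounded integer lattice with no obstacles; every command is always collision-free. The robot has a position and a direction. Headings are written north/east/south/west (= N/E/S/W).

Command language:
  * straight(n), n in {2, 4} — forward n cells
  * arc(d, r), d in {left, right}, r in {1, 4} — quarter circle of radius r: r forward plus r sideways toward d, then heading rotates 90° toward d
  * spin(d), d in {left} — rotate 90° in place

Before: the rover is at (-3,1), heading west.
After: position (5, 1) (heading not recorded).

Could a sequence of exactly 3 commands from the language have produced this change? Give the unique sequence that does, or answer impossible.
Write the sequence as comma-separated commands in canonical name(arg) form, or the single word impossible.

key: running arc(left, 4) before spin(left) would end elsewhere — order is forced
begin: at (-3,1), heading west
step 1 (spin(left)): at (-3,1), heading south
step 2 (arc(left, 4)): at (1,-3), heading east
step 3 (arc(left, 4)): at (5,1), heading north
no rival 3-sequence matches.

spin(left), arc(left, 4), arc(left, 4)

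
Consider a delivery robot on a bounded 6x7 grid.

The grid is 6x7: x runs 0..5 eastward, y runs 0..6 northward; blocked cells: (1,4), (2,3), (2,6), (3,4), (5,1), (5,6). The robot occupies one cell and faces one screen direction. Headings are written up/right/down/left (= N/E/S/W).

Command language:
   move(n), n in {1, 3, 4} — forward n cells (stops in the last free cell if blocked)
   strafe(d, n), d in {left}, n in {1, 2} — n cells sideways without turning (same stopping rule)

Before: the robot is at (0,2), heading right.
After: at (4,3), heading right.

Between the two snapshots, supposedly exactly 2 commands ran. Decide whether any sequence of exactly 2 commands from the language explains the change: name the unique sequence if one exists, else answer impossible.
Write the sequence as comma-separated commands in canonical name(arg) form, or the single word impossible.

key: heading stays E — no command in the sequence turns
initial: at (0,2), heading right
t=1 move(4) ⇒ at (4,2), heading right
t=2 strafe(left, 1) ⇒ at (4,3), heading right
uniquely the one of 25 2-step routes that fits.

move(4), strafe(left, 1)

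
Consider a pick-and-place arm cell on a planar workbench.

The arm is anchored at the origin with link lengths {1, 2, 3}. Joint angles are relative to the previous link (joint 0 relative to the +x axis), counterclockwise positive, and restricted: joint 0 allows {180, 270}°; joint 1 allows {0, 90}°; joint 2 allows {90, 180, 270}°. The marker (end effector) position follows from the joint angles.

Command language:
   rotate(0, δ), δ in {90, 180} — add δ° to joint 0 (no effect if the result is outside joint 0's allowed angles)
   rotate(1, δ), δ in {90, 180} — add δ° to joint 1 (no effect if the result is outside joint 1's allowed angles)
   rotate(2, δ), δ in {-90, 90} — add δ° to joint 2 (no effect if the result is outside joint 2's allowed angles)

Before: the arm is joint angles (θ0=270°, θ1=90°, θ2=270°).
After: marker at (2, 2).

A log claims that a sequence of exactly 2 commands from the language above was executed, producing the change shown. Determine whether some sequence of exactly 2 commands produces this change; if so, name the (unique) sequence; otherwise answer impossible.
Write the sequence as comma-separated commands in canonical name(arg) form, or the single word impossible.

from: joint angles (θ0=270°, θ1=90°, θ2=270°)
[1] after rotate(2, -90): joint angles (θ0=270°, θ1=90°, θ2=180°)
[2] after rotate(2, -90): joint angles (θ0=270°, θ1=90°, θ2=90°)
no other 2-command option fits: unique.

rotate(2, -90), rotate(2, -90)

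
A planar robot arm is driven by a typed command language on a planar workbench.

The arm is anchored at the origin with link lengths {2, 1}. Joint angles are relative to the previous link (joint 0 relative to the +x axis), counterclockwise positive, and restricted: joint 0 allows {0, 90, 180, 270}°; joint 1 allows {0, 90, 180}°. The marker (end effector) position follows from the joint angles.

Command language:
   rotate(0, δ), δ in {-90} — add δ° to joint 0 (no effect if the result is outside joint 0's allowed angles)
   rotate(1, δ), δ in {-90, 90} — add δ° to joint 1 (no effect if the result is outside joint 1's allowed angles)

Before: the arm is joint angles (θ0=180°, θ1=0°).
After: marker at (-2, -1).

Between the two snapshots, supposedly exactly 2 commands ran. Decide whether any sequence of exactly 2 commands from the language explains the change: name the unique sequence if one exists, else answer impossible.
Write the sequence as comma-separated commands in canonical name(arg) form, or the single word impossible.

rotate(1, -90), rotate(1, 90)

key: running rotate(1, 90) before rotate(1, -90) would end elsewhere — order is forced
t0: joint angles (θ0=180°, θ1=0°)
[1] after rotate(1, -90): joint angles (θ0=180°, θ1=0°)
[2] after rotate(1, 90): joint angles (θ0=180°, θ1=90°)
all 9 alternatives checked — unique.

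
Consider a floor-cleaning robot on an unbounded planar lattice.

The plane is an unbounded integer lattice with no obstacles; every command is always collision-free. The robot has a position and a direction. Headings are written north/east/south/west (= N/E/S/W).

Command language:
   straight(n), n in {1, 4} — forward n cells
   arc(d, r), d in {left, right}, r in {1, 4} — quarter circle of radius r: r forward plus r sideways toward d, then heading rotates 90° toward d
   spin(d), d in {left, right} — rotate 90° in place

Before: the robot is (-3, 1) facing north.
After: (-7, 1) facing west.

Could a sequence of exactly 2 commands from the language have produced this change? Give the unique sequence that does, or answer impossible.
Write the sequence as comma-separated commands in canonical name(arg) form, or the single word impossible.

key: cell and facing (now W) both changed — the 2 commands mix motion and turning
initial: (-3, 1) facing north
1. spin(left) → (-3, 1) facing west
2. straight(4) → (-7, 1) facing west
uniquely the one of 64 2-step routes that fits.

spin(left), straight(4)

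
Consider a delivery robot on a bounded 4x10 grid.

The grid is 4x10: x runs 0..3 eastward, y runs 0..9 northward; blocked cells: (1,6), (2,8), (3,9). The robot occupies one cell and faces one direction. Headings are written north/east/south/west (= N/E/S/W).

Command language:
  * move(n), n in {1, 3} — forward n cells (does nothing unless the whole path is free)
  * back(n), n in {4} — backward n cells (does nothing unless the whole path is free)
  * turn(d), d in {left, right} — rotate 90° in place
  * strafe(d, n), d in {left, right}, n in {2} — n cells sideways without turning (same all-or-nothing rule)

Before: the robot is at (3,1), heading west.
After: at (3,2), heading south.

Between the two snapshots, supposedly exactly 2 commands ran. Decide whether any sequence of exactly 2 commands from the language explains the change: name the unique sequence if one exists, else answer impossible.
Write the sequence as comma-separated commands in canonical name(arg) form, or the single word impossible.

every 2-command combo misses the target.

impossible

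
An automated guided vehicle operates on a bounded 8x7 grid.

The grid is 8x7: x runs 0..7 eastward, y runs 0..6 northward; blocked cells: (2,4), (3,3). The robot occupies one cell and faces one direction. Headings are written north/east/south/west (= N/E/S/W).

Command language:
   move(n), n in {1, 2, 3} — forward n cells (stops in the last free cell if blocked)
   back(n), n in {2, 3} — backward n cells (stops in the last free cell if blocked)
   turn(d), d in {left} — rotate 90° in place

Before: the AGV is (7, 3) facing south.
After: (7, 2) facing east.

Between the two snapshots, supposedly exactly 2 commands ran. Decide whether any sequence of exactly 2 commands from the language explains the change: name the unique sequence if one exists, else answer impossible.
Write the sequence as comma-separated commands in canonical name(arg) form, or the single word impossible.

key: position moved to (7,2) AND the heading swung to E — translation plus rotation needed
initial: (7, 3) facing south
[1] after move(1): (7, 2) facing south
[2] after turn(left): (7, 2) facing east
uniquely the one of 36 2-step routes that fits.

move(1), turn(left)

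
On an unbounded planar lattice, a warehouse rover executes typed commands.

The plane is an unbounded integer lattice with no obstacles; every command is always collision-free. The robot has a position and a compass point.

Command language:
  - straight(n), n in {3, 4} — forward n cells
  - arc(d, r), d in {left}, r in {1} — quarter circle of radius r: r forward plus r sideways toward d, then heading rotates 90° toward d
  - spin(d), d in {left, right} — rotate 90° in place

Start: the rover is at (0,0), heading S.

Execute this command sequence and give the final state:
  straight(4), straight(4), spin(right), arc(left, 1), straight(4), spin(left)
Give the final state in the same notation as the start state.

at (-1,-13), heading E

from: at (0,0), heading S
t=1 straight(4) ⇒ at (0,-4), heading S
t=2 straight(4) ⇒ at (0,-8), heading S
t=3 spin(right) ⇒ at (0,-8), heading W
t=4 arc(left, 1) ⇒ at (-1,-9), heading S
t=5 straight(4) ⇒ at (-1,-13), heading S
t=6 spin(left) ⇒ at (-1,-13), heading E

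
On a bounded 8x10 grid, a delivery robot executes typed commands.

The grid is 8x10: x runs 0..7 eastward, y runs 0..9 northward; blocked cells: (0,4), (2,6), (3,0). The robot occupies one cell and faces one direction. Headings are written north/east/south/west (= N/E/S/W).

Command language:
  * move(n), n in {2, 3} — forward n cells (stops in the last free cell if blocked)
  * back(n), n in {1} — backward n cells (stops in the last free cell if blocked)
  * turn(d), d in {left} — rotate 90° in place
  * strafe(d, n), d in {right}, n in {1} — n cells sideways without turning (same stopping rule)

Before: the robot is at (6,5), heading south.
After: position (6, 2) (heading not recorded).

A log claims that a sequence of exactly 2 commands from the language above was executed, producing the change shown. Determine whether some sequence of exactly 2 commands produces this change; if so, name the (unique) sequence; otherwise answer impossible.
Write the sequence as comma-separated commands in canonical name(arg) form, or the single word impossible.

move(3), turn(left)

key: running turn(left) before move(3) would end elsewhere — order is forced
t0: at (6,5), heading south
1. move(3) → at (6,2), heading south
2. turn(left) → at (6,2), heading east
no other 2-command option fits: unique.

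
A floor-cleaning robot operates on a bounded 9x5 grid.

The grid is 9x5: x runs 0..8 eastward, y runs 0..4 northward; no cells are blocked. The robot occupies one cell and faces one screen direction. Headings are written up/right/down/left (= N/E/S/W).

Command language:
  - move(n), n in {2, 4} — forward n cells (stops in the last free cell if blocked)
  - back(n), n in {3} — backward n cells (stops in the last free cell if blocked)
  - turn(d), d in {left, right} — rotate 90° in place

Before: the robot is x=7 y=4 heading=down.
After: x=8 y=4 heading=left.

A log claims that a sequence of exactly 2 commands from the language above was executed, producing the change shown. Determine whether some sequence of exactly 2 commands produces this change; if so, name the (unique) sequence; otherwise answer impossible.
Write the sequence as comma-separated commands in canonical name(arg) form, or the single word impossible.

key: back(3) runs into the grid edge before its full distance
start: x=7 y=4 heading=down
[1] after turn(right): x=7 y=4 heading=left
[2] after back(3): x=8 y=4 heading=left
all 25 alternatives checked — unique.

turn(right), back(3)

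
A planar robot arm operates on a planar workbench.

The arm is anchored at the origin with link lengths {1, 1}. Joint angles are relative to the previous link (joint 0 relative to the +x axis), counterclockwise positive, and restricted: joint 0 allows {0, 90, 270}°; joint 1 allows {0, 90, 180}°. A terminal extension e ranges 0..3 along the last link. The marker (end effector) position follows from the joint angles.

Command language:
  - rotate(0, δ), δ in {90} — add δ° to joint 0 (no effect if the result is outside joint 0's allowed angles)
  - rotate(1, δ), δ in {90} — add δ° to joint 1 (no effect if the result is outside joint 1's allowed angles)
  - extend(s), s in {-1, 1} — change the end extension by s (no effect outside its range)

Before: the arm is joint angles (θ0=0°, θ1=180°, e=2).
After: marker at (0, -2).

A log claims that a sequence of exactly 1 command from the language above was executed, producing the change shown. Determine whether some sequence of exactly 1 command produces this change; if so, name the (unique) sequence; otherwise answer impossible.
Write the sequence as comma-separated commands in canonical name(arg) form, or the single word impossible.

rotate(0, 90)

t0: joint angles (θ0=0°, θ1=180°, e=2)
step 1 (rotate(0, 90)): joint angles (θ0=90°, θ1=180°, e=2)
no other 1-command option fits: unique.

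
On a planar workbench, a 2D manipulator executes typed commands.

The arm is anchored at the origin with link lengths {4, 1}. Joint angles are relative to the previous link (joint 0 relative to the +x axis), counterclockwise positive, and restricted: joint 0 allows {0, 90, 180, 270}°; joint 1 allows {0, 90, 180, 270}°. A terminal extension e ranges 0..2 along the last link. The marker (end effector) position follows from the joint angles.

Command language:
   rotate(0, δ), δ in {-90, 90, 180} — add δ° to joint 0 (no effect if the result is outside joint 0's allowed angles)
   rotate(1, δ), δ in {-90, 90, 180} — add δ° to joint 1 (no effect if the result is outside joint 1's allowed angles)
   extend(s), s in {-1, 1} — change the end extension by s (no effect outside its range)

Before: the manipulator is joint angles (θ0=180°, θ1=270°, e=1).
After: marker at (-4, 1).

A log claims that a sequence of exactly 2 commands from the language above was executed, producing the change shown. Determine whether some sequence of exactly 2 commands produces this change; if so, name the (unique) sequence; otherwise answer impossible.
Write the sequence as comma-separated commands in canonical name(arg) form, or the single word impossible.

extend(-1), extend(-1)

initial: joint angles (θ0=180°, θ1=270°, e=1)
t=1 extend(-1) ⇒ joint angles (θ0=180°, θ1=270°, e=0)
t=2 extend(-1) ⇒ joint angles (θ0=180°, θ1=270°, e=0)
uniquely the one of 64 2-step routes that fits.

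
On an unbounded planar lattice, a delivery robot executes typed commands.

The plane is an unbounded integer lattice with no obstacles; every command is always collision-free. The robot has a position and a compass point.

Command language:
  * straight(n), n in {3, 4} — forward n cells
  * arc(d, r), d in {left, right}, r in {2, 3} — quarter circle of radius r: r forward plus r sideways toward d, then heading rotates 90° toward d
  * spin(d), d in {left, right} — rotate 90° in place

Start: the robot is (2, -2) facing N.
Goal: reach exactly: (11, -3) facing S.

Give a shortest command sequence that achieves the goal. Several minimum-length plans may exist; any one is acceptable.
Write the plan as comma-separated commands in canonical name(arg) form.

initial: (2, -2) facing N
1. arc(right, 2) → (4, 0) facing E
2. straight(4) → (8, 0) facing E
3. arc(right, 3) → (11, -3) facing S
nothing shorter than 3 reaches the goal.

arc(right, 2), straight(4), arc(right, 3)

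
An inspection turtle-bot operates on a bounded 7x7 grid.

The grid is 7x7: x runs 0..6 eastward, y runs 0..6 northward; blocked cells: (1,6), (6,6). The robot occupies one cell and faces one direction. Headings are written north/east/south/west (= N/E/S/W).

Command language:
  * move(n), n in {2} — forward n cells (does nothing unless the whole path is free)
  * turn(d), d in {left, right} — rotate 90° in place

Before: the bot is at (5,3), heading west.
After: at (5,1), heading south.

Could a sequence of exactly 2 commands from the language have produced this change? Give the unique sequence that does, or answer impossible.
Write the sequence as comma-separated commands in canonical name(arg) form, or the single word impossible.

turn(left), move(2)

key: running move(2) before turn(left) would end elsewhere — order is forced
start: at (5,3), heading west
t=1 turn(left) ⇒ at (5,3), heading south
t=2 move(2) ⇒ at (5,1), heading south
no other 2-command option fits: unique.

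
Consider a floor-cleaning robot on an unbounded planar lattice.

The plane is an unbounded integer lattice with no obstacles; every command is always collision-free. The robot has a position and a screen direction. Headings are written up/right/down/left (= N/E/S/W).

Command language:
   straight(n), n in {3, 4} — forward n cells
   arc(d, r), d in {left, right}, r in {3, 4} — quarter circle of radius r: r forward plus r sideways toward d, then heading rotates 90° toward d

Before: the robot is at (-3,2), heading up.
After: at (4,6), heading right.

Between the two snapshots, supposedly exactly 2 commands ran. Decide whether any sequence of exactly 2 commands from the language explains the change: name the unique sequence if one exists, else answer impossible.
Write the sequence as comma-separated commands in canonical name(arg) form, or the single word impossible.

arc(right, 4), straight(3)

key: cell and facing (now E) both changed — the 2 commands mix motion and turning
t0: at (-3,2), heading up
[1] after arc(right, 4): at (1,6), heading right
[2] after straight(3): at (4,6), heading right
no rival 2-sequence matches.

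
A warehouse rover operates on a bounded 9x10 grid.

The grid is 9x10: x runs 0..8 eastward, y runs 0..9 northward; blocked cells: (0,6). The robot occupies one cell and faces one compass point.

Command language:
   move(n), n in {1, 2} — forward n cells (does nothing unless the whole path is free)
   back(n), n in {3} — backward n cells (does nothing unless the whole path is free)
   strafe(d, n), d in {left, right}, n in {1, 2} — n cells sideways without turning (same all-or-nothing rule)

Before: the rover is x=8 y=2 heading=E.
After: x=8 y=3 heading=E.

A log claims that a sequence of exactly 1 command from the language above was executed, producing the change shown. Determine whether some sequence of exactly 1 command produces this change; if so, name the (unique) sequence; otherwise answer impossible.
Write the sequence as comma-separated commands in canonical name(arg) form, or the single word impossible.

key: heading stays E — the single command does not turn
start: x=8 y=2 heading=E
[1] after strafe(left, 1): x=8 y=3 heading=E
no other 1-command option fits: unique.

strafe(left, 1)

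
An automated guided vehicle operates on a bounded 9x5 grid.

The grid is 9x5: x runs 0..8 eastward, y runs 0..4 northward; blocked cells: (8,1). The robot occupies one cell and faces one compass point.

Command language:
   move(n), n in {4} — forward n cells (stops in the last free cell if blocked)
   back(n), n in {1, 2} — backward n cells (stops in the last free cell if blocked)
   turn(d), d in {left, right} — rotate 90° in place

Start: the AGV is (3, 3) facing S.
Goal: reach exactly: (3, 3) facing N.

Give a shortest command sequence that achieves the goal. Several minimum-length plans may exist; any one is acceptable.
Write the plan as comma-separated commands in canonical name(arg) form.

turn(left), turn(left)

initial: (3, 3) facing S
[1] after turn(left): (3, 3) facing E
[2] after turn(left): (3, 3) facing N
no 1-step plan works, so 2 is optimal.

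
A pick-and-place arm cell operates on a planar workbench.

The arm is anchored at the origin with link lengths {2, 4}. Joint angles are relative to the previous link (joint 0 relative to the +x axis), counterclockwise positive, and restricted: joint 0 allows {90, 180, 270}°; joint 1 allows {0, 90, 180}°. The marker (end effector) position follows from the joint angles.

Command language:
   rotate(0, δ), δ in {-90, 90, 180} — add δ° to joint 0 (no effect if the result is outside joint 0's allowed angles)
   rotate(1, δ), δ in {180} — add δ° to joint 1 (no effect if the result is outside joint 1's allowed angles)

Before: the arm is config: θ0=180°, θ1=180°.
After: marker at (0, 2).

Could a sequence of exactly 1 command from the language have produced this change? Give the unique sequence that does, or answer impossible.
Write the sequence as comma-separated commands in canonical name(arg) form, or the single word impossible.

rotate(0, 90)

begin: config: θ0=180°, θ1=180°
1. rotate(0, 90) → config: θ0=270°, θ1=180°
uniquely the one of 4 1-step routes that fits.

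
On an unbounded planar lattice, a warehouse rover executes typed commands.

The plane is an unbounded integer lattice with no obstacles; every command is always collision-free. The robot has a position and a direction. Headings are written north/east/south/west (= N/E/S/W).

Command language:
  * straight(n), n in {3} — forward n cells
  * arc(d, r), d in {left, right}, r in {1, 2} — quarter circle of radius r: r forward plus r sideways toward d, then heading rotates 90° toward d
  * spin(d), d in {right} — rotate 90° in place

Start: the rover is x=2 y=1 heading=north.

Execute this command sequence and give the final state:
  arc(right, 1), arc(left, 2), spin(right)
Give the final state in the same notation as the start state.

x=5 y=4 heading=east

initial: x=2 y=1 heading=north
1. arc(right, 1) → x=3 y=2 heading=east
2. arc(left, 2) → x=5 y=4 heading=north
3. spin(right) → x=5 y=4 heading=east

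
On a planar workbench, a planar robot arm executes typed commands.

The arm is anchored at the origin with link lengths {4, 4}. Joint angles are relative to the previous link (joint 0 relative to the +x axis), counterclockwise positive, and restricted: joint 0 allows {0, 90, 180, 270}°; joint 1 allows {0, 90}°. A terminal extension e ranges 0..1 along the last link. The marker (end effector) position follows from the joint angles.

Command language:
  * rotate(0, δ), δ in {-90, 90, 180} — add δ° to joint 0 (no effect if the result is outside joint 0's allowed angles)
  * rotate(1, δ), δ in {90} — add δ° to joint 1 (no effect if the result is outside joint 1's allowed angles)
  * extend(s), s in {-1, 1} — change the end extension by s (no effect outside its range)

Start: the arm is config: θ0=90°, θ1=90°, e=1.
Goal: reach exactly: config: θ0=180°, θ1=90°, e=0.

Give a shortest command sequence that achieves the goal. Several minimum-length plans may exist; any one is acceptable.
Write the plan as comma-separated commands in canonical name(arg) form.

t0: config: θ0=90°, θ1=90°, e=1
t=1 extend(-1) ⇒ config: θ0=90°, θ1=90°, e=0
t=2 rotate(0, 90) ⇒ config: θ0=180°, θ1=90°, e=0
no 1-step plan works, so 2 is optimal.

extend(-1), rotate(0, 90)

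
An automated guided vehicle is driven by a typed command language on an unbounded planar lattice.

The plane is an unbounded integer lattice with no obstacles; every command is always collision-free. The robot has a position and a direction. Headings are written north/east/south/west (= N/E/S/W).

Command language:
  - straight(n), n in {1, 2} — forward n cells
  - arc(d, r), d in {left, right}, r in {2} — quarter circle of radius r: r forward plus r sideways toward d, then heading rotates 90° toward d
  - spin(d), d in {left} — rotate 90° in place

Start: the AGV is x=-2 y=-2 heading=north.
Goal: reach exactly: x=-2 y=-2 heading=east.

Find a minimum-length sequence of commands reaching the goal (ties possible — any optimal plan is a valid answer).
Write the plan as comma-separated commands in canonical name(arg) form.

spin(left), spin(left), spin(left)

from: x=-2 y=-2 heading=north
[1] after spin(left): x=-2 y=-2 heading=west
[2] after spin(left): x=-2 y=-2 heading=south
[3] after spin(left): x=-2 y=-2 heading=east
no 2-step plan works, so 3 is optimal.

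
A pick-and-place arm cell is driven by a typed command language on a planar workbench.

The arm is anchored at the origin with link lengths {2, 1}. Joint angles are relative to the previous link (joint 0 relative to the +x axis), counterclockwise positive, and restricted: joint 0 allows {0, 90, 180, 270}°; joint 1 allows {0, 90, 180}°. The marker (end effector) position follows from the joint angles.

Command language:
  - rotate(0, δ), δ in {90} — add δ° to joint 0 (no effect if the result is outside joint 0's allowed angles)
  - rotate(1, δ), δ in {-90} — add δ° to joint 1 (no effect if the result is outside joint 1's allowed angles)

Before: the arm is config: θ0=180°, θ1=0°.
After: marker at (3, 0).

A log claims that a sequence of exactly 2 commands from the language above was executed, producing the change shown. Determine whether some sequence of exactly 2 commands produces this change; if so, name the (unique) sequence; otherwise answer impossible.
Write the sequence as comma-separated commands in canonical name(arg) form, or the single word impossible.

rotate(0, 90), rotate(0, 90)

begin: config: θ0=180°, θ1=0°
1. rotate(0, 90) → config: θ0=270°, θ1=0°
2. rotate(0, 90) → config: θ0=0°, θ1=0°
uniquely the one of 4 2-step routes that fits.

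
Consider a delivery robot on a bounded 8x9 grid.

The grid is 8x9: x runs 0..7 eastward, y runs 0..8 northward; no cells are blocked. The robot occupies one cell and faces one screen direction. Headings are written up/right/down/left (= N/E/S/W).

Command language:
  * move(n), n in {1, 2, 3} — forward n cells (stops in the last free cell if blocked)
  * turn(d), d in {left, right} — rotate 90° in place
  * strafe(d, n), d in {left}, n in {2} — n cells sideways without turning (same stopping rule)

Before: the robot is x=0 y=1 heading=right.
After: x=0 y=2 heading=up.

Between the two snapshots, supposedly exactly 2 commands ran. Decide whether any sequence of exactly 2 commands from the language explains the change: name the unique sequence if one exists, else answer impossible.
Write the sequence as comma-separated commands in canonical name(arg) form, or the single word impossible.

key: order matters: swapping turn(left) and move(1) lands elsewhere
t0: x=0 y=1 heading=right
1. turn(left) → x=0 y=1 heading=up
2. move(1) → x=0 y=2 heading=up
no other 2-command option fits: unique.

turn(left), move(1)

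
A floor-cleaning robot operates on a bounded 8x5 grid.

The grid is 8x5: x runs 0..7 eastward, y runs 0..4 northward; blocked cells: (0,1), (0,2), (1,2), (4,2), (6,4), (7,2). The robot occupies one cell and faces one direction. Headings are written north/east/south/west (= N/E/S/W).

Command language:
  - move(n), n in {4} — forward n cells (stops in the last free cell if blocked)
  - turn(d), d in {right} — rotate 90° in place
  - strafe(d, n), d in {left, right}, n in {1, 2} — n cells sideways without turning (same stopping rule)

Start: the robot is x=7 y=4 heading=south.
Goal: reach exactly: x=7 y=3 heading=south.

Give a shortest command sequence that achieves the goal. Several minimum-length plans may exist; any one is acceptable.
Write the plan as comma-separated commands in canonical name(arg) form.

move(4)

initial: x=7 y=4 heading=south
step 1 (move(4)): x=7 y=3 heading=south
minimal: 1 command(s), checked below 1.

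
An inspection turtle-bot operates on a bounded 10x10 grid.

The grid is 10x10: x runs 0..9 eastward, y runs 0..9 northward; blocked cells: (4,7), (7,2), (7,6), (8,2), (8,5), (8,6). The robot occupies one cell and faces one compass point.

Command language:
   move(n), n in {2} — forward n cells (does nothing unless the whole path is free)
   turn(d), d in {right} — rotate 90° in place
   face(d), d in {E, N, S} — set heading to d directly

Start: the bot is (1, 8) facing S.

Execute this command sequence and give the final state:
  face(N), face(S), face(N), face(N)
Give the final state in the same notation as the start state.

(1, 8) facing N

initial: (1, 8) facing S
step 1 (face(N)): (1, 8) facing N
step 2 (face(S)): (1, 8) facing S
step 3 (face(N)): (1, 8) facing N
step 4 (face(N)): (1, 8) facing N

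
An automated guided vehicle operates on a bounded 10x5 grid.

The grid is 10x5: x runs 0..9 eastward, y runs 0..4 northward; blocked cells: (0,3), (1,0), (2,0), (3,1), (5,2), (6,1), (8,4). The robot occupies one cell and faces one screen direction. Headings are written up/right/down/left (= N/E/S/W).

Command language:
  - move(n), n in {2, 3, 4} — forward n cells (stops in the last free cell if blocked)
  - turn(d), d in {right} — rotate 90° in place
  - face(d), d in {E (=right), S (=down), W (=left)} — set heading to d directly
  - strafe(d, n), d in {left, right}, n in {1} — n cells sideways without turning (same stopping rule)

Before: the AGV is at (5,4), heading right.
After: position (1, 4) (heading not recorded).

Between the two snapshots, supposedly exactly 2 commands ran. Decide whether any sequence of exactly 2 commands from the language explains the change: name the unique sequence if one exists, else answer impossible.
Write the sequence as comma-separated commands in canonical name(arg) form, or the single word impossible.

face(W), move(4)

key: running move(4) before face(W) would end elsewhere — order is forced
t0: at (5,4), heading right
1. face(W) → at (5,4), heading left
2. move(4) → at (1,4), heading left
uniquely the one of 81 2-step routes that fits.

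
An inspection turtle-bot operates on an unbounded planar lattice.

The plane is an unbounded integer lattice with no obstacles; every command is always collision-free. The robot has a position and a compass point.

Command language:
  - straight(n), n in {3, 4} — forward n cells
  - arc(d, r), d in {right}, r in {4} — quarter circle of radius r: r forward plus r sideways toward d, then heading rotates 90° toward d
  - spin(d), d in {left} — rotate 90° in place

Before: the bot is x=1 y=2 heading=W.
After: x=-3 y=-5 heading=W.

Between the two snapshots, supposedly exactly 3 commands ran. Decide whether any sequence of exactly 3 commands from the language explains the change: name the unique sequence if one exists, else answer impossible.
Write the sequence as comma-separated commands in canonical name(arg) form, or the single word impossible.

key: order matters: swapping spin(left) and arc(right, 4) lands elsewhere
from: x=1 y=2 heading=W
1. spin(left) → x=1 y=2 heading=S
2. straight(3) → x=1 y=-1 heading=S
3. arc(right, 4) → x=-3 y=-5 heading=W
all 64 alternatives checked — unique.

spin(left), straight(3), arc(right, 4)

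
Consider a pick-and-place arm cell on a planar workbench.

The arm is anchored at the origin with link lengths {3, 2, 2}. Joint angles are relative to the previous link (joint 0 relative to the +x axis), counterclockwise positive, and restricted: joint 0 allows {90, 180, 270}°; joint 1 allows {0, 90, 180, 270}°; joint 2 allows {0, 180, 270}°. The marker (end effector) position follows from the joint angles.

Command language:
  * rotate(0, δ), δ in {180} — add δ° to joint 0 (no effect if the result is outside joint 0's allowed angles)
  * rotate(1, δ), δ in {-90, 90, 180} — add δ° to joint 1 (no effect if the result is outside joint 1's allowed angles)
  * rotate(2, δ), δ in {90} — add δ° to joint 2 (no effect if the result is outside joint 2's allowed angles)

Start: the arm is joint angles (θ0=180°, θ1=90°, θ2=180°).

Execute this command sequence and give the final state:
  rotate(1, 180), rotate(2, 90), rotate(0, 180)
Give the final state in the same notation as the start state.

joint angles (θ0=180°, θ1=270°, θ2=270°)

t0: joint angles (θ0=180°, θ1=90°, θ2=180°)
step 1 (rotate(1, 180)): joint angles (θ0=180°, θ1=270°, θ2=180°)
step 2 (rotate(2, 90)): joint angles (θ0=180°, θ1=270°, θ2=270°)
step 3 (rotate(0, 180)): joint angles (θ0=180°, θ1=270°, θ2=270°)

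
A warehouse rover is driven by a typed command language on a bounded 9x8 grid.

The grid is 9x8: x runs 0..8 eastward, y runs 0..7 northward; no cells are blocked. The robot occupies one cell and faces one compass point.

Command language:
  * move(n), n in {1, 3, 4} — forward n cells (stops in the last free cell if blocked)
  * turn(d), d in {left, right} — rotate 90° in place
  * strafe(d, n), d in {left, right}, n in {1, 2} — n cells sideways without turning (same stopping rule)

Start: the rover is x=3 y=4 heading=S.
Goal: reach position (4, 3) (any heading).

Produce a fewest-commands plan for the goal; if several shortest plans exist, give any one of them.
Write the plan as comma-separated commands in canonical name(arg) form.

t0: x=3 y=4 heading=S
1. strafe(left, 1) → x=4 y=4 heading=S
2. move(1) → x=4 y=3 heading=S
shorter routes all fall short; 2 is best.

strafe(left, 1), move(1)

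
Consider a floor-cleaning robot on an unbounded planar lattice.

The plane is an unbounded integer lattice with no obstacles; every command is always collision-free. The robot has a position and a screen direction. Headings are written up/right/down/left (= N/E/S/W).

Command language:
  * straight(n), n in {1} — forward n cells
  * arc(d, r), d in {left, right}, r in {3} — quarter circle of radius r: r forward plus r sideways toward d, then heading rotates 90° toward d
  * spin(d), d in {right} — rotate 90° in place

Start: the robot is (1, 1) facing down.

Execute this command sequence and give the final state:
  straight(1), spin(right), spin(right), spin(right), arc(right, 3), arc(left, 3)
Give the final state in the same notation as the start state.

(7, -6) facing right

t0: (1, 1) facing down
1. straight(1) → (1, 0) facing down
2. spin(right) → (1, 0) facing left
3. spin(right) → (1, 0) facing up
4. spin(right) → (1, 0) facing right
5. arc(right, 3) → (4, -3) facing down
6. arc(left, 3) → (7, -6) facing right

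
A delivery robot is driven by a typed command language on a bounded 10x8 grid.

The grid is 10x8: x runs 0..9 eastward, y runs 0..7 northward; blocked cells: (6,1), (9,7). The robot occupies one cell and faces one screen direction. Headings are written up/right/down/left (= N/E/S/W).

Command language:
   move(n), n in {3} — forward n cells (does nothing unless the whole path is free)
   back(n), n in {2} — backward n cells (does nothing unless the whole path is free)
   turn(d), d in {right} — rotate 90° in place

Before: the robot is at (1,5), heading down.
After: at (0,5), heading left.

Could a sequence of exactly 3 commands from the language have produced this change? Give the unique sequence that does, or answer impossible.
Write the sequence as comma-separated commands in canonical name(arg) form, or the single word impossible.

key: order matters: swapping turn(right) and move(3) lands elsewhere
start: at (1,5), heading down
step 1 (turn(right)): at (1,5), heading left
step 2 (back(2)): at (3,5), heading left
step 3 (move(3)): at (0,5), heading left
uniquely the one of 27 3-step routes that fits.

turn(right), back(2), move(3)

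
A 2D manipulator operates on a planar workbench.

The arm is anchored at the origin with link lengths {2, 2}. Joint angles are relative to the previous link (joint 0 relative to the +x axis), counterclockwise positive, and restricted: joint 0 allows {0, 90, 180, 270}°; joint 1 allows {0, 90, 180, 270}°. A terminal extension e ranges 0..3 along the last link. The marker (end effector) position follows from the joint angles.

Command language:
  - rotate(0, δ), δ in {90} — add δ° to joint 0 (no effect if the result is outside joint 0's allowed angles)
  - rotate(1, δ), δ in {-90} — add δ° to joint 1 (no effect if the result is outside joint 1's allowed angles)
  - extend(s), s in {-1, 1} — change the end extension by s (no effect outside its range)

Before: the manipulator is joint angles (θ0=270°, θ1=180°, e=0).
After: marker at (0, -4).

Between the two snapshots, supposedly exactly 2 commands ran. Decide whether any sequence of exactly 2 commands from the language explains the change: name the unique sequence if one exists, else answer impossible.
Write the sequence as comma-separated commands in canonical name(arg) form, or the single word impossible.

t0: joint angles (θ0=270°, θ1=180°, e=0)
[1] after rotate(1, -90): joint angles (θ0=270°, θ1=90°, e=0)
[2] after rotate(1, -90): joint angles (θ0=270°, θ1=0°, e=0)
uniquely the one of 16 2-step routes that fits.

rotate(1, -90), rotate(1, -90)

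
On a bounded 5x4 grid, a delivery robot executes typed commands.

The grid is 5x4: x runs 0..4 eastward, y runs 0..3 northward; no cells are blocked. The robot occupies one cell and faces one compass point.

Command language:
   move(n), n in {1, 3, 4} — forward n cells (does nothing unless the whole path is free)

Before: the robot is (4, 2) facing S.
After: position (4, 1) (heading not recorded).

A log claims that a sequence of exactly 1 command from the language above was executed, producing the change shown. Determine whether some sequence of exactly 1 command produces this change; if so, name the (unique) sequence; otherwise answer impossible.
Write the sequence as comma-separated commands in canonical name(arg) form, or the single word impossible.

move(1)

t0: (4, 2) facing S
step 1 (move(1)): (4, 1) facing S
no other 1-command option fits: unique.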